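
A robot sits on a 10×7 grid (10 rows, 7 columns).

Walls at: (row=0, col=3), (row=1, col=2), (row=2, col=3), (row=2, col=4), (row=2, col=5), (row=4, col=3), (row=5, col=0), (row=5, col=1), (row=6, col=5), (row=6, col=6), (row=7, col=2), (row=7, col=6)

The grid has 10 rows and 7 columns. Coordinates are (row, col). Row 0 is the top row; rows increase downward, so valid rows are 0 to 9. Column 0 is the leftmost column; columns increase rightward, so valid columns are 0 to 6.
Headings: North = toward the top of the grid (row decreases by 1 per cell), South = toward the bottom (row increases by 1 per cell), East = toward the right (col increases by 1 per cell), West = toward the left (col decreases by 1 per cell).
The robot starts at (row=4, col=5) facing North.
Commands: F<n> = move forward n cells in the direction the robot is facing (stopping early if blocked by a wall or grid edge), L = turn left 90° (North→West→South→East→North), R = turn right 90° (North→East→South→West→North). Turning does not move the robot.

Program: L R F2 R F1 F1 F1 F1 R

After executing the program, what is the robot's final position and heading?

Answer: Final position: (row=3, col=6), facing South

Derivation:
Start: (row=4, col=5), facing North
  L: turn left, now facing West
  R: turn right, now facing North
  F2: move forward 1/2 (blocked), now at (row=3, col=5)
  R: turn right, now facing East
  F1: move forward 1, now at (row=3, col=6)
  [×3]F1: move forward 0/1 (blocked), now at (row=3, col=6)
  R: turn right, now facing South
Final: (row=3, col=6), facing South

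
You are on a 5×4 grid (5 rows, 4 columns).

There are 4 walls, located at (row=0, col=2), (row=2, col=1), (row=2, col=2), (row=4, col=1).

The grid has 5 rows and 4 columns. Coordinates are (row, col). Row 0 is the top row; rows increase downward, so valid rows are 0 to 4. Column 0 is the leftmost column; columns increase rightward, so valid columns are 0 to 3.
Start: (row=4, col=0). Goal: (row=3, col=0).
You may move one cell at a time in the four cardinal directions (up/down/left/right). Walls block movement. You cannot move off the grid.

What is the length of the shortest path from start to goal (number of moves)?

Answer: Shortest path length: 1

Derivation:
BFS from (row=4, col=0) until reaching (row=3, col=0):
  Distance 0: (row=4, col=0)
  Distance 1: (row=3, col=0)  <- goal reached here
One shortest path (1 moves): (row=4, col=0) -> (row=3, col=0)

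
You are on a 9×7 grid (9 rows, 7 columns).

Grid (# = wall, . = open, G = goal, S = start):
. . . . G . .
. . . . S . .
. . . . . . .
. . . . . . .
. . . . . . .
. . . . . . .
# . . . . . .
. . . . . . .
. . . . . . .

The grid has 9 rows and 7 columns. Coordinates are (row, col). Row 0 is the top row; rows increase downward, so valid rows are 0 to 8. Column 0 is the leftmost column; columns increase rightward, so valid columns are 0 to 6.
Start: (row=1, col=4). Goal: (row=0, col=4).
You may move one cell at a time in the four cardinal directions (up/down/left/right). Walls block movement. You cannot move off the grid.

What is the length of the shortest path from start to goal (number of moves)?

Answer: Shortest path length: 1

Derivation:
BFS from (row=1, col=4) until reaching (row=0, col=4):
  Distance 0: (row=1, col=4)
  Distance 1: (row=0, col=4), (row=1, col=3), (row=1, col=5), (row=2, col=4)  <- goal reached here
One shortest path (1 moves): (row=1, col=4) -> (row=0, col=4)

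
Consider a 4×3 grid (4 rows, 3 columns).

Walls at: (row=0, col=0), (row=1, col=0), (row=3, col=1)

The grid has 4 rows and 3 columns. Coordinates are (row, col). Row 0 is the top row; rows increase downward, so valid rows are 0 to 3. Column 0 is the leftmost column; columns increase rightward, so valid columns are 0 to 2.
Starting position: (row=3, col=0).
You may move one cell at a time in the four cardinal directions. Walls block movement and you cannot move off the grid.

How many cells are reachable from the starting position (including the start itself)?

Answer: Reachable cells: 9

Derivation:
BFS flood-fill from (row=3, col=0):
  Distance 0: (row=3, col=0)
  Distance 1: (row=2, col=0)
  Distance 2: (row=2, col=1)
  Distance 3: (row=1, col=1), (row=2, col=2)
  Distance 4: (row=0, col=1), (row=1, col=2), (row=3, col=2)
  Distance 5: (row=0, col=2)
Total reachable: 9 (grid has 9 open cells total)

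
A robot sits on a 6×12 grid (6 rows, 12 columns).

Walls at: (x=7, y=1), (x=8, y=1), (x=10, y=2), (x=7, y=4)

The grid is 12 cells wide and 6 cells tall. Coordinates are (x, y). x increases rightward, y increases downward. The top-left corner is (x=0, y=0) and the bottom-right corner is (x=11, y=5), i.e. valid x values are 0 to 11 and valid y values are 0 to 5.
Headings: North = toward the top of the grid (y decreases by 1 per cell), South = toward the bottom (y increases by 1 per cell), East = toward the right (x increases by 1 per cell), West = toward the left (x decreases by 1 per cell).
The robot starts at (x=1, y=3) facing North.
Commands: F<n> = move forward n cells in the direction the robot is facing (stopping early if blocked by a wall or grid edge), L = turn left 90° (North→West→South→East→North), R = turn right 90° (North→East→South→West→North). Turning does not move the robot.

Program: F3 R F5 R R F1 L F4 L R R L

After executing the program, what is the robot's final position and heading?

Answer: Final position: (x=5, y=4), facing South

Derivation:
Start: (x=1, y=3), facing North
  F3: move forward 3, now at (x=1, y=0)
  R: turn right, now facing East
  F5: move forward 5, now at (x=6, y=0)
  R: turn right, now facing South
  R: turn right, now facing West
  F1: move forward 1, now at (x=5, y=0)
  L: turn left, now facing South
  F4: move forward 4, now at (x=5, y=4)
  L: turn left, now facing East
  R: turn right, now facing South
  R: turn right, now facing West
  L: turn left, now facing South
Final: (x=5, y=4), facing South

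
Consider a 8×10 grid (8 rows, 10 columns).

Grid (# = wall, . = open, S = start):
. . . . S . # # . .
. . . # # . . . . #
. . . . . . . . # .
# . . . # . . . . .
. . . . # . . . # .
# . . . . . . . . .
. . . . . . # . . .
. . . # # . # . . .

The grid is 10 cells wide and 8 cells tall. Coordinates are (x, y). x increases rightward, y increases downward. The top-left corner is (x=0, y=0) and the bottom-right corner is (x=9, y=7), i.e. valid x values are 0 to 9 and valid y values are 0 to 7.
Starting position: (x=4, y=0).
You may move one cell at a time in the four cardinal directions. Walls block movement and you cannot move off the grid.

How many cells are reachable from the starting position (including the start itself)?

BFS flood-fill from (x=4, y=0):
  Distance 0: (x=4, y=0)
  Distance 1: (x=3, y=0), (x=5, y=0)
  Distance 2: (x=2, y=0), (x=5, y=1)
  Distance 3: (x=1, y=0), (x=2, y=1), (x=6, y=1), (x=5, y=2)
  Distance 4: (x=0, y=0), (x=1, y=1), (x=7, y=1), (x=2, y=2), (x=4, y=2), (x=6, y=2), (x=5, y=3)
  Distance 5: (x=0, y=1), (x=8, y=1), (x=1, y=2), (x=3, y=2), (x=7, y=2), (x=2, y=3), (x=6, y=3), (x=5, y=4)
  Distance 6: (x=8, y=0), (x=0, y=2), (x=1, y=3), (x=3, y=3), (x=7, y=3), (x=2, y=4), (x=6, y=4), (x=5, y=5)
  Distance 7: (x=9, y=0), (x=8, y=3), (x=1, y=4), (x=3, y=4), (x=7, y=4), (x=2, y=5), (x=4, y=5), (x=6, y=5), (x=5, y=6)
  Distance 8: (x=9, y=3), (x=0, y=4), (x=1, y=5), (x=3, y=5), (x=7, y=5), (x=2, y=6), (x=4, y=6), (x=5, y=7)
  Distance 9: (x=9, y=2), (x=9, y=4), (x=8, y=5), (x=1, y=6), (x=3, y=6), (x=7, y=6), (x=2, y=7)
  Distance 10: (x=9, y=5), (x=0, y=6), (x=8, y=6), (x=1, y=7), (x=7, y=7)
  Distance 11: (x=9, y=6), (x=0, y=7), (x=8, y=7)
  Distance 12: (x=9, y=7)
Total reachable: 65 (grid has 65 open cells total)

Answer: Reachable cells: 65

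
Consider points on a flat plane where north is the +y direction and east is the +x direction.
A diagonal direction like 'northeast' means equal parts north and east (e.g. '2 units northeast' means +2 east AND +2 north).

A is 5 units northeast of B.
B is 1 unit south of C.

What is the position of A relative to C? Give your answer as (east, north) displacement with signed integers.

Place C at the origin (east=0, north=0).
  B is 1 unit south of C: delta (east=+0, north=-1); B at (east=0, north=-1).
  A is 5 units northeast of B: delta (east=+5, north=+5); A at (east=5, north=4).
Therefore A relative to C: (east=5, north=4).

Answer: A is at (east=5, north=4) relative to C.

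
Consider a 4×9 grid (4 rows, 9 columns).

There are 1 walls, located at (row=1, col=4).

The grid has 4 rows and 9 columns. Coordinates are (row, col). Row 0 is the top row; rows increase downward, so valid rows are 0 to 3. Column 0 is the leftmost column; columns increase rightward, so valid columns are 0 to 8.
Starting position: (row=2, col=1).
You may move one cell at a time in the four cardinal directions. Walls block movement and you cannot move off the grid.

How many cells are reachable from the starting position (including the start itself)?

Answer: Reachable cells: 35

Derivation:
BFS flood-fill from (row=2, col=1):
  Distance 0: (row=2, col=1)
  Distance 1: (row=1, col=1), (row=2, col=0), (row=2, col=2), (row=3, col=1)
  Distance 2: (row=0, col=1), (row=1, col=0), (row=1, col=2), (row=2, col=3), (row=3, col=0), (row=3, col=2)
  Distance 3: (row=0, col=0), (row=0, col=2), (row=1, col=3), (row=2, col=4), (row=3, col=3)
  Distance 4: (row=0, col=3), (row=2, col=5), (row=3, col=4)
  Distance 5: (row=0, col=4), (row=1, col=5), (row=2, col=6), (row=3, col=5)
  Distance 6: (row=0, col=5), (row=1, col=6), (row=2, col=7), (row=3, col=6)
  Distance 7: (row=0, col=6), (row=1, col=7), (row=2, col=8), (row=3, col=7)
  Distance 8: (row=0, col=7), (row=1, col=8), (row=3, col=8)
  Distance 9: (row=0, col=8)
Total reachable: 35 (grid has 35 open cells total)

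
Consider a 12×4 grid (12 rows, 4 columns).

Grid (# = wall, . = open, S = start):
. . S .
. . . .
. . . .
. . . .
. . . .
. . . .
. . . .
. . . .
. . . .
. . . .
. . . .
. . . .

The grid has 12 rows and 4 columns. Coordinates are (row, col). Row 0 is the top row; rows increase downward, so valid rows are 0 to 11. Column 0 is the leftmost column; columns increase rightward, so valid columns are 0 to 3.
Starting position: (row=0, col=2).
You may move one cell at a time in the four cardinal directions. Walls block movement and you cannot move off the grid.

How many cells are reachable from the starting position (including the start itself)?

Answer: Reachable cells: 48

Derivation:
BFS flood-fill from (row=0, col=2):
  Distance 0: (row=0, col=2)
  Distance 1: (row=0, col=1), (row=0, col=3), (row=1, col=2)
  Distance 2: (row=0, col=0), (row=1, col=1), (row=1, col=3), (row=2, col=2)
  Distance 3: (row=1, col=0), (row=2, col=1), (row=2, col=3), (row=3, col=2)
  Distance 4: (row=2, col=0), (row=3, col=1), (row=3, col=3), (row=4, col=2)
  Distance 5: (row=3, col=0), (row=4, col=1), (row=4, col=3), (row=5, col=2)
  Distance 6: (row=4, col=0), (row=5, col=1), (row=5, col=3), (row=6, col=2)
  Distance 7: (row=5, col=0), (row=6, col=1), (row=6, col=3), (row=7, col=2)
  Distance 8: (row=6, col=0), (row=7, col=1), (row=7, col=3), (row=8, col=2)
  Distance 9: (row=7, col=0), (row=8, col=1), (row=8, col=3), (row=9, col=2)
  Distance 10: (row=8, col=0), (row=9, col=1), (row=9, col=3), (row=10, col=2)
  Distance 11: (row=9, col=0), (row=10, col=1), (row=10, col=3), (row=11, col=2)
  Distance 12: (row=10, col=0), (row=11, col=1), (row=11, col=3)
  Distance 13: (row=11, col=0)
Total reachable: 48 (grid has 48 open cells total)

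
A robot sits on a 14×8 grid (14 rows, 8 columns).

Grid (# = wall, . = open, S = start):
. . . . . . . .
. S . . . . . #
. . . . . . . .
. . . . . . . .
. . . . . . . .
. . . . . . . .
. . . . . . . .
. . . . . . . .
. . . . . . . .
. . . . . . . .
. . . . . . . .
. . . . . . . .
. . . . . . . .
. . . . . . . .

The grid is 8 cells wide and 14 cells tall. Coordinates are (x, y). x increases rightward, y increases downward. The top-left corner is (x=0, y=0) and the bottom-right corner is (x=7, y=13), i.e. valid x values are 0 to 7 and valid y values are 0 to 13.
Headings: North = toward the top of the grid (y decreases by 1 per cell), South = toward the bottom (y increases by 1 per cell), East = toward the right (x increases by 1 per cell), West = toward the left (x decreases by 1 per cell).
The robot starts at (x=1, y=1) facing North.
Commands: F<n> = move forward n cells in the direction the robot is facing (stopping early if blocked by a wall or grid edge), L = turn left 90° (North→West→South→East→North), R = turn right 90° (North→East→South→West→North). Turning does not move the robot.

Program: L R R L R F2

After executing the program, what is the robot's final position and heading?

Start: (x=1, y=1), facing North
  L: turn left, now facing West
  R: turn right, now facing North
  R: turn right, now facing East
  L: turn left, now facing North
  R: turn right, now facing East
  F2: move forward 2, now at (x=3, y=1)
Final: (x=3, y=1), facing East

Answer: Final position: (x=3, y=1), facing East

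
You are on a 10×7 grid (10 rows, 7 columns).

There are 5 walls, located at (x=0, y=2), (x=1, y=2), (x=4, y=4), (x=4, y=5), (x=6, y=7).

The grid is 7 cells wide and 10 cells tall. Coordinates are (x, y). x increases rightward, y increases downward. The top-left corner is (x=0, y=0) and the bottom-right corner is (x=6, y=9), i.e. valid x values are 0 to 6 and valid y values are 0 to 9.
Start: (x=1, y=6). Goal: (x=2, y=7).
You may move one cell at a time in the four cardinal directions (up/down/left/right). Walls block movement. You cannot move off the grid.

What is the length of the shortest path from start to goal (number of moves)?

BFS from (x=1, y=6) until reaching (x=2, y=7):
  Distance 0: (x=1, y=6)
  Distance 1: (x=1, y=5), (x=0, y=6), (x=2, y=6), (x=1, y=7)
  Distance 2: (x=1, y=4), (x=0, y=5), (x=2, y=5), (x=3, y=6), (x=0, y=7), (x=2, y=7), (x=1, y=8)  <- goal reached here
One shortest path (2 moves): (x=1, y=6) -> (x=2, y=6) -> (x=2, y=7)

Answer: Shortest path length: 2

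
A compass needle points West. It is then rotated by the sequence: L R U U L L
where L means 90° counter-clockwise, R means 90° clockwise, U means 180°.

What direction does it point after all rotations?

Answer: Final heading: East

Derivation:
Start: West
  L (left (90° counter-clockwise)) -> South
  R (right (90° clockwise)) -> West
  U (U-turn (180°)) -> East
  U (U-turn (180°)) -> West
  L (left (90° counter-clockwise)) -> South
  L (left (90° counter-clockwise)) -> East
Final: East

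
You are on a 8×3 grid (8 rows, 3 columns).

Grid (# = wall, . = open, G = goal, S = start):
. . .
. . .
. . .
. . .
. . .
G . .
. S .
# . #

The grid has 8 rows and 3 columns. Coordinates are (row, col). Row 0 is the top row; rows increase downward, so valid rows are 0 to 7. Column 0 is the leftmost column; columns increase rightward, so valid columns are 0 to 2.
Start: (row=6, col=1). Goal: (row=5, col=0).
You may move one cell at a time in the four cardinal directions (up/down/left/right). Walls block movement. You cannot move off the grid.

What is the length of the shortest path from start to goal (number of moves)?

Answer: Shortest path length: 2

Derivation:
BFS from (row=6, col=1) until reaching (row=5, col=0):
  Distance 0: (row=6, col=1)
  Distance 1: (row=5, col=1), (row=6, col=0), (row=6, col=2), (row=7, col=1)
  Distance 2: (row=4, col=1), (row=5, col=0), (row=5, col=2)  <- goal reached here
One shortest path (2 moves): (row=6, col=1) -> (row=6, col=0) -> (row=5, col=0)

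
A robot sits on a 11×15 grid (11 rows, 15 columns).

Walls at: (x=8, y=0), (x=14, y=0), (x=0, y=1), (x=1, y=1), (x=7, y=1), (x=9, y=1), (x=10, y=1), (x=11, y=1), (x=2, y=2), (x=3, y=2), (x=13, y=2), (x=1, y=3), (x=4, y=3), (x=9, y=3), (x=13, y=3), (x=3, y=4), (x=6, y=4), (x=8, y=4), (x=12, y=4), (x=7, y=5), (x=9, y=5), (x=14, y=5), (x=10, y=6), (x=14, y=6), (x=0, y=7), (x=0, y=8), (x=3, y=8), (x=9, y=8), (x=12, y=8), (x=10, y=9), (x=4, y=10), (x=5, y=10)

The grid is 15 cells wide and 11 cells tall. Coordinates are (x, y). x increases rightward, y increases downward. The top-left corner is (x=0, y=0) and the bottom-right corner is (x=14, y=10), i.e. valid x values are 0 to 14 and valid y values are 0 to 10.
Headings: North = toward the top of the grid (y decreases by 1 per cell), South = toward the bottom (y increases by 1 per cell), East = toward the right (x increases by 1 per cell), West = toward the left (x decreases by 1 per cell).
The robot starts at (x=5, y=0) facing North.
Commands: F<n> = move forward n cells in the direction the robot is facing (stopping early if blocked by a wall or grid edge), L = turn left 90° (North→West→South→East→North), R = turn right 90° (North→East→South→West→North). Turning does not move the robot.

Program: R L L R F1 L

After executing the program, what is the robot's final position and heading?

Answer: Final position: (x=5, y=0), facing West

Derivation:
Start: (x=5, y=0), facing North
  R: turn right, now facing East
  L: turn left, now facing North
  L: turn left, now facing West
  R: turn right, now facing North
  F1: move forward 0/1 (blocked), now at (x=5, y=0)
  L: turn left, now facing West
Final: (x=5, y=0), facing West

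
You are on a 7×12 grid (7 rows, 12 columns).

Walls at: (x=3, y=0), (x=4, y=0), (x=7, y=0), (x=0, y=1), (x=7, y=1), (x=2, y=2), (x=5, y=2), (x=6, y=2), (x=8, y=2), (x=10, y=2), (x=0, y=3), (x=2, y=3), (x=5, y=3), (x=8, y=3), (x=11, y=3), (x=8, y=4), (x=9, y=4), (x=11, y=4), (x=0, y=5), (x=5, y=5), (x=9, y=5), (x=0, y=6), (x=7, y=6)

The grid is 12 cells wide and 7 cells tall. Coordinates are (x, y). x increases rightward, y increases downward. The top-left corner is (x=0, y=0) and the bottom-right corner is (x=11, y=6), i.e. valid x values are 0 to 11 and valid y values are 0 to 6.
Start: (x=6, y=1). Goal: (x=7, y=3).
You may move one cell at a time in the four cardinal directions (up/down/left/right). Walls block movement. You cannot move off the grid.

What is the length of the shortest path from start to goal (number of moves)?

Answer: Shortest path length: 9

Derivation:
BFS from (x=6, y=1) until reaching (x=7, y=3):
  Distance 0: (x=6, y=1)
  Distance 1: (x=6, y=0), (x=5, y=1)
  Distance 2: (x=5, y=0), (x=4, y=1)
  Distance 3: (x=3, y=1), (x=4, y=2)
  Distance 4: (x=2, y=1), (x=3, y=2), (x=4, y=3)
  Distance 5: (x=2, y=0), (x=1, y=1), (x=3, y=3), (x=4, y=4)
  Distance 6: (x=1, y=0), (x=1, y=2), (x=3, y=4), (x=5, y=4), (x=4, y=5)
  Distance 7: (x=0, y=0), (x=0, y=2), (x=1, y=3), (x=2, y=4), (x=6, y=4), (x=3, y=5), (x=4, y=6)
  Distance 8: (x=6, y=3), (x=1, y=4), (x=7, y=4), (x=2, y=5), (x=6, y=5), (x=3, y=6), (x=5, y=6)
  Distance 9: (x=7, y=3), (x=0, y=4), (x=1, y=5), (x=7, y=5), (x=2, y=6), (x=6, y=6)  <- goal reached here
One shortest path (9 moves): (x=6, y=1) -> (x=5, y=1) -> (x=4, y=1) -> (x=4, y=2) -> (x=4, y=3) -> (x=4, y=4) -> (x=5, y=4) -> (x=6, y=4) -> (x=7, y=4) -> (x=7, y=3)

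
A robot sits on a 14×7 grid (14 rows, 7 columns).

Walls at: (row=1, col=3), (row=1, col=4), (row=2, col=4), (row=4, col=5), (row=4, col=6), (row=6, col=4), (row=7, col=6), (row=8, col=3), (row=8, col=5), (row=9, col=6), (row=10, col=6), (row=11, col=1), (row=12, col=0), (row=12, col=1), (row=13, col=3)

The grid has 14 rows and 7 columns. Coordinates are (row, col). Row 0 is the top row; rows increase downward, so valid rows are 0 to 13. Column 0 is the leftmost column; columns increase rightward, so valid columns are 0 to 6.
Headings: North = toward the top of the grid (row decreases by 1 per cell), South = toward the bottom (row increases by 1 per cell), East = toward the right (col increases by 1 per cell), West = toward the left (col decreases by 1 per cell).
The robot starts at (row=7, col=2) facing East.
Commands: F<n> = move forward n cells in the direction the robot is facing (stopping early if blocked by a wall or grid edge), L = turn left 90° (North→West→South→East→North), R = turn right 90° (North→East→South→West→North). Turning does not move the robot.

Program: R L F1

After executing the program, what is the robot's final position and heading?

Start: (row=7, col=2), facing East
  R: turn right, now facing South
  L: turn left, now facing East
  F1: move forward 1, now at (row=7, col=3)
Final: (row=7, col=3), facing East

Answer: Final position: (row=7, col=3), facing East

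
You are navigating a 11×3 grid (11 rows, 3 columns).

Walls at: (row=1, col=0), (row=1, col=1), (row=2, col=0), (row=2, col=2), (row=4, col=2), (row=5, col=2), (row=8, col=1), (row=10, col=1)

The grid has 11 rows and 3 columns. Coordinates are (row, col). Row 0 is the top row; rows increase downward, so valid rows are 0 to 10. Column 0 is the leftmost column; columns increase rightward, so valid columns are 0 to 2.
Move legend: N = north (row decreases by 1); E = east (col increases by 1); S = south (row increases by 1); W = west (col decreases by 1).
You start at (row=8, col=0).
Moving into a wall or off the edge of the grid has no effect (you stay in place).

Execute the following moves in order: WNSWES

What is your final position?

Answer: Final position: (row=9, col=0)

Derivation:
Start: (row=8, col=0)
  W (west): blocked, stay at (row=8, col=0)
  N (north): (row=8, col=0) -> (row=7, col=0)
  S (south): (row=7, col=0) -> (row=8, col=0)
  W (west): blocked, stay at (row=8, col=0)
  E (east): blocked, stay at (row=8, col=0)
  S (south): (row=8, col=0) -> (row=9, col=0)
Final: (row=9, col=0)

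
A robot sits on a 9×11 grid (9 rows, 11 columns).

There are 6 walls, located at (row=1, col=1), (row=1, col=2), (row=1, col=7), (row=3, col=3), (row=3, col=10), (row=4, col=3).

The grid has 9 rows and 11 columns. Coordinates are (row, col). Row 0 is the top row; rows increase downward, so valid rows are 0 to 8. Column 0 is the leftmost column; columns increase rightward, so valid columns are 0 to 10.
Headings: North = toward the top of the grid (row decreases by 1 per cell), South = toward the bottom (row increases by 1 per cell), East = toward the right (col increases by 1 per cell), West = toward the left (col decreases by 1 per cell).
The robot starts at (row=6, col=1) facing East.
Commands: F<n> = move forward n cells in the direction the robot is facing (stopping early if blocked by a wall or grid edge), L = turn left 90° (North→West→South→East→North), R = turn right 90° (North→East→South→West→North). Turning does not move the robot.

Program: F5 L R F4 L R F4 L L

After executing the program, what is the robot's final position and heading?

Start: (row=6, col=1), facing East
  F5: move forward 5, now at (row=6, col=6)
  L: turn left, now facing North
  R: turn right, now facing East
  F4: move forward 4, now at (row=6, col=10)
  L: turn left, now facing North
  R: turn right, now facing East
  F4: move forward 0/4 (blocked), now at (row=6, col=10)
  L: turn left, now facing North
  L: turn left, now facing West
Final: (row=6, col=10), facing West

Answer: Final position: (row=6, col=10), facing West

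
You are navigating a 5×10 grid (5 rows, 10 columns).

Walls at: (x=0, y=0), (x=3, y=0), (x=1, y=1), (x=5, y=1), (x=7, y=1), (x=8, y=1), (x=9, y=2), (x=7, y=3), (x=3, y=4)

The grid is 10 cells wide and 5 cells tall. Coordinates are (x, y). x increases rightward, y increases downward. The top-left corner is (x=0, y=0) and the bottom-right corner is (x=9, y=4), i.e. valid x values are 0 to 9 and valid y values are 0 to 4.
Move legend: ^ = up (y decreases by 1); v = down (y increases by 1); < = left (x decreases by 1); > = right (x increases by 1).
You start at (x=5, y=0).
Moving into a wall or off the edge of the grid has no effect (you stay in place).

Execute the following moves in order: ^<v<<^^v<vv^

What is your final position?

Start: (x=5, y=0)
  ^ (up): blocked, stay at (x=5, y=0)
  < (left): (x=5, y=0) -> (x=4, y=0)
  v (down): (x=4, y=0) -> (x=4, y=1)
  < (left): (x=4, y=1) -> (x=3, y=1)
  < (left): (x=3, y=1) -> (x=2, y=1)
  ^ (up): (x=2, y=1) -> (x=2, y=0)
  ^ (up): blocked, stay at (x=2, y=0)
  v (down): (x=2, y=0) -> (x=2, y=1)
  < (left): blocked, stay at (x=2, y=1)
  v (down): (x=2, y=1) -> (x=2, y=2)
  v (down): (x=2, y=2) -> (x=2, y=3)
  ^ (up): (x=2, y=3) -> (x=2, y=2)
Final: (x=2, y=2)

Answer: Final position: (x=2, y=2)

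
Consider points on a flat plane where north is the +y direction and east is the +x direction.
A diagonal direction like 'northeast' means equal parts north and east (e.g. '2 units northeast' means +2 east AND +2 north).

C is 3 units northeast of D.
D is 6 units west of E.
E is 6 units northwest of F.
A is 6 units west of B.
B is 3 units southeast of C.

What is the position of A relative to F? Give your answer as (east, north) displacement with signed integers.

Place F at the origin (east=0, north=0).
  E is 6 units northwest of F: delta (east=-6, north=+6); E at (east=-6, north=6).
  D is 6 units west of E: delta (east=-6, north=+0); D at (east=-12, north=6).
  C is 3 units northeast of D: delta (east=+3, north=+3); C at (east=-9, north=9).
  B is 3 units southeast of C: delta (east=+3, north=-3); B at (east=-6, north=6).
  A is 6 units west of B: delta (east=-6, north=+0); A at (east=-12, north=6).
Therefore A relative to F: (east=-12, north=6).

Answer: A is at (east=-12, north=6) relative to F.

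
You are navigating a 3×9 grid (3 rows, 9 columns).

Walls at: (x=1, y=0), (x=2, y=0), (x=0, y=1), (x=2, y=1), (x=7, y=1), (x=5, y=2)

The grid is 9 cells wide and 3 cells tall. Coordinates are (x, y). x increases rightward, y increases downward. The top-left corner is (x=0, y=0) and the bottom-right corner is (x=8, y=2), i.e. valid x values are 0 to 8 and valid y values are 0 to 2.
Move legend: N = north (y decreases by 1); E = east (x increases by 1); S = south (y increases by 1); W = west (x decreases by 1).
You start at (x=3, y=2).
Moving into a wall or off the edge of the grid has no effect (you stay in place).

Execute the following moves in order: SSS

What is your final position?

Start: (x=3, y=2)
  [×3]S (south): blocked, stay at (x=3, y=2)
Final: (x=3, y=2)

Answer: Final position: (x=3, y=2)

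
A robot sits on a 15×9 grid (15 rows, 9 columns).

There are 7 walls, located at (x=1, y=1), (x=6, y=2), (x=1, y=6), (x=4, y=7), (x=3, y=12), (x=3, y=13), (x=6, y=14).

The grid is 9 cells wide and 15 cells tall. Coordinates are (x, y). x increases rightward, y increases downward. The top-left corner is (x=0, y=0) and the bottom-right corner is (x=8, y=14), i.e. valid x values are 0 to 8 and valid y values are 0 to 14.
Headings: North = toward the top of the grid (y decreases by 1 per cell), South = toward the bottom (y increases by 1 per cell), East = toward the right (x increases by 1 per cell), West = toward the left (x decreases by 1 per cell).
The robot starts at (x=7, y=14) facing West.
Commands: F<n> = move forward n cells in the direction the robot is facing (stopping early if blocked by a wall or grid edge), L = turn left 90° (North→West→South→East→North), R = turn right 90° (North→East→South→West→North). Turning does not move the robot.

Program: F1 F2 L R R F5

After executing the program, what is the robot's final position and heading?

Start: (x=7, y=14), facing West
  F1: move forward 0/1 (blocked), now at (x=7, y=14)
  F2: move forward 0/2 (blocked), now at (x=7, y=14)
  L: turn left, now facing South
  R: turn right, now facing West
  R: turn right, now facing North
  F5: move forward 5, now at (x=7, y=9)
Final: (x=7, y=9), facing North

Answer: Final position: (x=7, y=9), facing North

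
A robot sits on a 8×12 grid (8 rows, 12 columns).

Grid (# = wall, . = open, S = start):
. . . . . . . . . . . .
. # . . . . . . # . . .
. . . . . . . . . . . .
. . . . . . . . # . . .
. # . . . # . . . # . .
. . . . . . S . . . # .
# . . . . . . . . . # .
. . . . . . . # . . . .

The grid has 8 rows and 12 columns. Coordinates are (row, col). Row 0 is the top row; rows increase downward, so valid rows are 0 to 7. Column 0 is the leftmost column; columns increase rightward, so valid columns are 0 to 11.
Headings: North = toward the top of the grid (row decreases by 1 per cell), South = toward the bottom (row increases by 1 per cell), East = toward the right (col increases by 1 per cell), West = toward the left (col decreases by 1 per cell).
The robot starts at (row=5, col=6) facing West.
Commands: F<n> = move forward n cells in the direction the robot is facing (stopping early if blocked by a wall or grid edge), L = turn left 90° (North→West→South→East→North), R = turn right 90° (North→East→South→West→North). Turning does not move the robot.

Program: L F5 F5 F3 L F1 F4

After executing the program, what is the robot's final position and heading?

Start: (row=5, col=6), facing West
  L: turn left, now facing South
  F5: move forward 2/5 (blocked), now at (row=7, col=6)
  F5: move forward 0/5 (blocked), now at (row=7, col=6)
  F3: move forward 0/3 (blocked), now at (row=7, col=6)
  L: turn left, now facing East
  F1: move forward 0/1 (blocked), now at (row=7, col=6)
  F4: move forward 0/4 (blocked), now at (row=7, col=6)
Final: (row=7, col=6), facing East

Answer: Final position: (row=7, col=6), facing East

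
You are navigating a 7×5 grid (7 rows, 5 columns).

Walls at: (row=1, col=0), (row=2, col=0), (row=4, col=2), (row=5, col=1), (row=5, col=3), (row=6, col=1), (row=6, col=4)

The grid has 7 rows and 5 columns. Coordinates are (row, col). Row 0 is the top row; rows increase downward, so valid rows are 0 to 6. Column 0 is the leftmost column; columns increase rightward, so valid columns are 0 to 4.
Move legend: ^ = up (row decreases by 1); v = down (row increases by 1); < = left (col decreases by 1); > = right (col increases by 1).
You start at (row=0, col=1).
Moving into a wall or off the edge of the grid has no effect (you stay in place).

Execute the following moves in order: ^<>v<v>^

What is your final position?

Answer: Final position: (row=1, col=2)

Derivation:
Start: (row=0, col=1)
  ^ (up): blocked, stay at (row=0, col=1)
  < (left): (row=0, col=1) -> (row=0, col=0)
  > (right): (row=0, col=0) -> (row=0, col=1)
  v (down): (row=0, col=1) -> (row=1, col=1)
  < (left): blocked, stay at (row=1, col=1)
  v (down): (row=1, col=1) -> (row=2, col=1)
  > (right): (row=2, col=1) -> (row=2, col=2)
  ^ (up): (row=2, col=2) -> (row=1, col=2)
Final: (row=1, col=2)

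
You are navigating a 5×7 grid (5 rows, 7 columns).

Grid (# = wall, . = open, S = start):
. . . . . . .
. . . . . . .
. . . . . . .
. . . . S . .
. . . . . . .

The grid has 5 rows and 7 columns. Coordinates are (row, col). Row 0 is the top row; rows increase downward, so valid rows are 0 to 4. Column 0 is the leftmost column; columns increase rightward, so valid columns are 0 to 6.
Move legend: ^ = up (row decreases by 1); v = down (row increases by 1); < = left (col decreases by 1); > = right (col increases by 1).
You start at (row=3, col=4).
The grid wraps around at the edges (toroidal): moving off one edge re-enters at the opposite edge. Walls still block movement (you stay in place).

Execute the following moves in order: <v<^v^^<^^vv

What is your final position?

Answer: Final position: (row=2, col=1)

Derivation:
Start: (row=3, col=4)
  < (left): (row=3, col=4) -> (row=3, col=3)
  v (down): (row=3, col=3) -> (row=4, col=3)
  < (left): (row=4, col=3) -> (row=4, col=2)
  ^ (up): (row=4, col=2) -> (row=3, col=2)
  v (down): (row=3, col=2) -> (row=4, col=2)
  ^ (up): (row=4, col=2) -> (row=3, col=2)
  ^ (up): (row=3, col=2) -> (row=2, col=2)
  < (left): (row=2, col=2) -> (row=2, col=1)
  ^ (up): (row=2, col=1) -> (row=1, col=1)
  ^ (up): (row=1, col=1) -> (row=0, col=1)
  v (down): (row=0, col=1) -> (row=1, col=1)
  v (down): (row=1, col=1) -> (row=2, col=1)
Final: (row=2, col=1)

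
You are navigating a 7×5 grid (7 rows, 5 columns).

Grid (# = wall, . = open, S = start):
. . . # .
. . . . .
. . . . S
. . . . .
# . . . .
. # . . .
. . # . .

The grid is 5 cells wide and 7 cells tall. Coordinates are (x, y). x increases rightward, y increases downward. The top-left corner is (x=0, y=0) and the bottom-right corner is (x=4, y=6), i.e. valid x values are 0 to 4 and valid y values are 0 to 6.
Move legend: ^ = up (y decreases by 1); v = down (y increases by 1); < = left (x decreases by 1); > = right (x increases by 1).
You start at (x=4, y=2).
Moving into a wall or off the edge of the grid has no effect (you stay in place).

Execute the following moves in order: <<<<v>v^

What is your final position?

Start: (x=4, y=2)
  < (left): (x=4, y=2) -> (x=3, y=2)
  < (left): (x=3, y=2) -> (x=2, y=2)
  < (left): (x=2, y=2) -> (x=1, y=2)
  < (left): (x=1, y=2) -> (x=0, y=2)
  v (down): (x=0, y=2) -> (x=0, y=3)
  > (right): (x=0, y=3) -> (x=1, y=3)
  v (down): (x=1, y=3) -> (x=1, y=4)
  ^ (up): (x=1, y=4) -> (x=1, y=3)
Final: (x=1, y=3)

Answer: Final position: (x=1, y=3)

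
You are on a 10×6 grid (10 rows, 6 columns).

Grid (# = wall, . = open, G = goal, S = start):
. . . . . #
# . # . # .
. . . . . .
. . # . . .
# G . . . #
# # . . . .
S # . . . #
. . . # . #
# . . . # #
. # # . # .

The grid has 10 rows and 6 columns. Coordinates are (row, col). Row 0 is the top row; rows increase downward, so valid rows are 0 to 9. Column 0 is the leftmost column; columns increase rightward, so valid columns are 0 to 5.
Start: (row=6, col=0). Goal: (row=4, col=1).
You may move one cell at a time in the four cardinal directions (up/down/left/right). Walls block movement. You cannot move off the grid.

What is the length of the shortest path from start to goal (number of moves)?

BFS from (row=6, col=0) until reaching (row=4, col=1):
  Distance 0: (row=6, col=0)
  Distance 1: (row=7, col=0)
  Distance 2: (row=7, col=1)
  Distance 3: (row=7, col=2), (row=8, col=1)
  Distance 4: (row=6, col=2), (row=8, col=2)
  Distance 5: (row=5, col=2), (row=6, col=3), (row=8, col=3)
  Distance 6: (row=4, col=2), (row=5, col=3), (row=6, col=4), (row=9, col=3)
  Distance 7: (row=4, col=1), (row=4, col=3), (row=5, col=4), (row=7, col=4)  <- goal reached here
One shortest path (7 moves): (row=6, col=0) -> (row=7, col=0) -> (row=7, col=1) -> (row=7, col=2) -> (row=6, col=2) -> (row=5, col=2) -> (row=4, col=2) -> (row=4, col=1)

Answer: Shortest path length: 7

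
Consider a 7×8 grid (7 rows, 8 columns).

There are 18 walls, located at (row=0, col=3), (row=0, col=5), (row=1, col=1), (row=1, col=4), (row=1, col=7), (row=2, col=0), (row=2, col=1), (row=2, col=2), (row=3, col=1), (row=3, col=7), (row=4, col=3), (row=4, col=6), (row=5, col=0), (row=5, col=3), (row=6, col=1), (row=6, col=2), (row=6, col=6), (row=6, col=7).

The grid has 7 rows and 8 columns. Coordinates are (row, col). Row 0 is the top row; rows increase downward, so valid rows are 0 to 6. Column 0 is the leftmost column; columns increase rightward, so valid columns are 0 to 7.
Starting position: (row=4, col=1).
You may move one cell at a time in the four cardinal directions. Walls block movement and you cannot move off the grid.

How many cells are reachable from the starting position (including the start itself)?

BFS flood-fill from (row=4, col=1):
  Distance 0: (row=4, col=1)
  Distance 1: (row=4, col=0), (row=4, col=2), (row=5, col=1)
  Distance 2: (row=3, col=0), (row=3, col=2), (row=5, col=2)
  Distance 3: (row=3, col=3)
  Distance 4: (row=2, col=3), (row=3, col=4)
  Distance 5: (row=1, col=3), (row=2, col=4), (row=3, col=5), (row=4, col=4)
  Distance 6: (row=1, col=2), (row=2, col=5), (row=3, col=6), (row=4, col=5), (row=5, col=4)
  Distance 7: (row=0, col=2), (row=1, col=5), (row=2, col=6), (row=5, col=5), (row=6, col=4)
  Distance 8: (row=0, col=1), (row=1, col=6), (row=2, col=7), (row=5, col=6), (row=6, col=3), (row=6, col=5)
  Distance 9: (row=0, col=0), (row=0, col=6), (row=5, col=7)
  Distance 10: (row=0, col=7), (row=1, col=0), (row=4, col=7)
Total reachable: 36 (grid has 38 open cells total)

Answer: Reachable cells: 36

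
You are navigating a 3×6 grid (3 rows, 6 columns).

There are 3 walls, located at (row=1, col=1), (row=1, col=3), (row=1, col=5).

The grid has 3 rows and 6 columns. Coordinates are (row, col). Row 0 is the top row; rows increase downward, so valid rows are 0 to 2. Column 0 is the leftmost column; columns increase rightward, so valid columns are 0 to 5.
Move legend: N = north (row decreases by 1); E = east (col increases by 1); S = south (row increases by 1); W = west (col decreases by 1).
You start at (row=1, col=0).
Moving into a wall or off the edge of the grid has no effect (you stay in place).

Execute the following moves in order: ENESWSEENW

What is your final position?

Answer: Final position: (row=0, col=0)

Derivation:
Start: (row=1, col=0)
  E (east): blocked, stay at (row=1, col=0)
  N (north): (row=1, col=0) -> (row=0, col=0)
  E (east): (row=0, col=0) -> (row=0, col=1)
  S (south): blocked, stay at (row=0, col=1)
  W (west): (row=0, col=1) -> (row=0, col=0)
  S (south): (row=0, col=0) -> (row=1, col=0)
  E (east): blocked, stay at (row=1, col=0)
  E (east): blocked, stay at (row=1, col=0)
  N (north): (row=1, col=0) -> (row=0, col=0)
  W (west): blocked, stay at (row=0, col=0)
Final: (row=0, col=0)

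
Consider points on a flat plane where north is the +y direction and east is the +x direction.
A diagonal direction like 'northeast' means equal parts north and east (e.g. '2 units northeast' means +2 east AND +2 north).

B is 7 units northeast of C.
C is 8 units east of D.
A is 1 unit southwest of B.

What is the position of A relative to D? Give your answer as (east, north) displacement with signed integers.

Answer: A is at (east=14, north=6) relative to D.

Derivation:
Place D at the origin (east=0, north=0).
  C is 8 units east of D: delta (east=+8, north=+0); C at (east=8, north=0).
  B is 7 units northeast of C: delta (east=+7, north=+7); B at (east=15, north=7).
  A is 1 unit southwest of B: delta (east=-1, north=-1); A at (east=14, north=6).
Therefore A relative to D: (east=14, north=6).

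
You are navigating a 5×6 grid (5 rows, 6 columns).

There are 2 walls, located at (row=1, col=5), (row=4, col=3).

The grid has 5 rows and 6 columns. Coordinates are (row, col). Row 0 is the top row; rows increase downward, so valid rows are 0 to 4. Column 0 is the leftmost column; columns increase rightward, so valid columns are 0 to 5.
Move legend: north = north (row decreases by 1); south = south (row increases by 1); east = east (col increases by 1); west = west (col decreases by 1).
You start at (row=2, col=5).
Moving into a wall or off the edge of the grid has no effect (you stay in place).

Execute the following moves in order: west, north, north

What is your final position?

Start: (row=2, col=5)
  west (west): (row=2, col=5) -> (row=2, col=4)
  north (north): (row=2, col=4) -> (row=1, col=4)
  north (north): (row=1, col=4) -> (row=0, col=4)
Final: (row=0, col=4)

Answer: Final position: (row=0, col=4)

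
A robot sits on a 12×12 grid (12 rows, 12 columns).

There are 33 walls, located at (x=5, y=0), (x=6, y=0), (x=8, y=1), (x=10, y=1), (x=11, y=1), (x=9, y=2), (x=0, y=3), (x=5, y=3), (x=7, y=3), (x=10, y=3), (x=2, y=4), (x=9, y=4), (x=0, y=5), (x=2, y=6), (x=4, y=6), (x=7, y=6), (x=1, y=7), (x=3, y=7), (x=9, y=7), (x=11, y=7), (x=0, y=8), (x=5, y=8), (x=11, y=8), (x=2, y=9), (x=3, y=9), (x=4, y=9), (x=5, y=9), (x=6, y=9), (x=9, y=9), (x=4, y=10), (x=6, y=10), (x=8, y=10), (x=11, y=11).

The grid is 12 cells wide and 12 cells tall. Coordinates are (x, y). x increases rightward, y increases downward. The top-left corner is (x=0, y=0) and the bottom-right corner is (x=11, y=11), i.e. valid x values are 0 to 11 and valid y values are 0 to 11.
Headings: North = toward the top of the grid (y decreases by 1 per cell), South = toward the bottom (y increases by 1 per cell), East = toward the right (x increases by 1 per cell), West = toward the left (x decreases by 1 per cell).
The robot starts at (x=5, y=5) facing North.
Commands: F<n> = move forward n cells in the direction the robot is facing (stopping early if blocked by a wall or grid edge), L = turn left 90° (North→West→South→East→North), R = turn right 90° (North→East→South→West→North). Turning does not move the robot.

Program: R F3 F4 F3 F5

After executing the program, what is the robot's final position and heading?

Start: (x=5, y=5), facing North
  R: turn right, now facing East
  F3: move forward 3, now at (x=8, y=5)
  F4: move forward 3/4 (blocked), now at (x=11, y=5)
  F3: move forward 0/3 (blocked), now at (x=11, y=5)
  F5: move forward 0/5 (blocked), now at (x=11, y=5)
Final: (x=11, y=5), facing East

Answer: Final position: (x=11, y=5), facing East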